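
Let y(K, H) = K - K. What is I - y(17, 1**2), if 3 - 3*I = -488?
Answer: 491/3 ≈ 163.67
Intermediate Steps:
I = 491/3 (I = 1 - 1/3*(-488) = 1 + 488/3 = 491/3 ≈ 163.67)
y(K, H) = 0
I - y(17, 1**2) = 491/3 - 1*0 = 491/3 + 0 = 491/3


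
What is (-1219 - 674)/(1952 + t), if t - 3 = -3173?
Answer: 631/406 ≈ 1.5542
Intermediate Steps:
t = -3170 (t = 3 - 3173 = -3170)
(-1219 - 674)/(1952 + t) = (-1219 - 674)/(1952 - 3170) = -1893/(-1218) = -1893*(-1/1218) = 631/406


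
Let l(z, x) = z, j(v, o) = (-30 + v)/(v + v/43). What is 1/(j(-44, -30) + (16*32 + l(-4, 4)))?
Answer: 968/493335 ≈ 0.0019622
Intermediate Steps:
j(v, o) = 43*(-30 + v)/(44*v) (j(v, o) = (-30 + v)/(v + v*(1/43)) = (-30 + v)/(v + v/43) = (-30 + v)/((44*v/43)) = (-30 + v)*(43/(44*v)) = 43*(-30 + v)/(44*v))
1/(j(-44, -30) + (16*32 + l(-4, 4))) = 1/((43/44)*(-30 - 44)/(-44) + (16*32 - 4)) = 1/((43/44)*(-1/44)*(-74) + (512 - 4)) = 1/(1591/968 + 508) = 1/(493335/968) = 968/493335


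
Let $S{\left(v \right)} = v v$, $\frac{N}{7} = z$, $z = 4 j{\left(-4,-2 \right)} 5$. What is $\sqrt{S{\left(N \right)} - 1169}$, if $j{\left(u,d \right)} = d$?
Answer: $\sqrt{77231} \approx 277.9$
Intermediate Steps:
$z = -40$ ($z = 4 \left(-2\right) 5 = \left(-8\right) 5 = -40$)
$N = -280$ ($N = 7 \left(-40\right) = -280$)
$S{\left(v \right)} = v^{2}$
$\sqrt{S{\left(N \right)} - 1169} = \sqrt{\left(-280\right)^{2} - 1169} = \sqrt{78400 - 1169} = \sqrt{77231}$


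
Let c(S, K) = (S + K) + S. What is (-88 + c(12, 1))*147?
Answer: -9261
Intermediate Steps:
c(S, K) = K + 2*S (c(S, K) = (K + S) + S = K + 2*S)
(-88 + c(12, 1))*147 = (-88 + (1 + 2*12))*147 = (-88 + (1 + 24))*147 = (-88 + 25)*147 = -63*147 = -9261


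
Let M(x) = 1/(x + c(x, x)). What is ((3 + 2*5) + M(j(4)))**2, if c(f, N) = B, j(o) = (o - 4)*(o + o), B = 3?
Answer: 1600/9 ≈ 177.78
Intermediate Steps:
j(o) = 2*o*(-4 + o) (j(o) = (-4 + o)*(2*o) = 2*o*(-4 + o))
c(f, N) = 3
M(x) = 1/(3 + x) (M(x) = 1/(x + 3) = 1/(3 + x))
((3 + 2*5) + M(j(4)))**2 = ((3 + 2*5) + 1/(3 + 2*4*(-4 + 4)))**2 = ((3 + 10) + 1/(3 + 2*4*0))**2 = (13 + 1/(3 + 0))**2 = (13 + 1/3)**2 = (40/3)**2 = 1600/9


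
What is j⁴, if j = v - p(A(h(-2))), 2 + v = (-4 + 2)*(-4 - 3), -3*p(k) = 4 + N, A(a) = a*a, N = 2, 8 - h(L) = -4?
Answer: 38416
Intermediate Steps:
h(L) = 12 (h(L) = 8 - 1*(-4) = 8 + 4 = 12)
A(a) = a²
p(k) = -2 (p(k) = -(4 + 2)/3 = -⅓*6 = -2)
v = 12 (v = -2 + (-4 + 2)*(-4 - 3) = -2 - 2*(-7) = -2 + 14 = 12)
j = 14 (j = 12 - 1*(-2) = 12 + 2 = 14)
j⁴ = 14⁴ = 38416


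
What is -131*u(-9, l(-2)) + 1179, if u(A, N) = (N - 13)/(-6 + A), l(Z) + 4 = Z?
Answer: 15196/15 ≈ 1013.1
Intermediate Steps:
l(Z) = -4 + Z
u(A, N) = (-13 + N)/(-6 + A)
-131*u(-9, l(-2)) + 1179 = -131*(-13 + (-4 - 2))/(-6 - 9) + 1179 = -131*(-13 - 6)/(-15) + 1179 = -(-131)*(-19)/15 + 1179 = -131*19/15 + 1179 = -2489/15 + 1179 = 15196/15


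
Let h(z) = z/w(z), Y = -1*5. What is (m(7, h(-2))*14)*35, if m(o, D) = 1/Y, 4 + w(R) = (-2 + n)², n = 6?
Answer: -98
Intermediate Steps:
w(R) = 12 (w(R) = -4 + (-2 + 6)² = -4 + 4² = -4 + 16 = 12)
Y = -5
h(z) = z/12
m(o, D) = -⅕ (m(o, D) = 1/(-5) = -⅕)
(m(7, h(-2))*14)*35 = -⅕*14*35 = -14/5*35 = -98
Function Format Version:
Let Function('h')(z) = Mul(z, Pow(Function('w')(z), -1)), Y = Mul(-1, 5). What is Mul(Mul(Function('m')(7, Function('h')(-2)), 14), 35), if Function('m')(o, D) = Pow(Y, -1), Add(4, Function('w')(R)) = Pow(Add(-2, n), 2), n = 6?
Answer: -98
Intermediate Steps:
Function('w')(R) = 12 (Function('w')(R) = Add(-4, Pow(Add(-2, 6), 2)) = Add(-4, Pow(4, 2)) = Add(-4, 16) = 12)
Y = -5
Function('h')(z) = Mul(Rational(1, 12), z) (Function('h')(z) = Mul(z, Pow(12, -1)) = Mul(z, Rational(1, 12)) = Mul(Rational(1, 12), z))
Function('m')(o, D) = Rational(-1, 5) (Function('m')(o, D) = Pow(-5, -1) = Rational(-1, 5))
Mul(Mul(Function('m')(7, Function('h')(-2)), 14), 35) = Mul(Mul(Rational(-1, 5), 14), 35) = Mul(Rational(-14, 5), 35) = -98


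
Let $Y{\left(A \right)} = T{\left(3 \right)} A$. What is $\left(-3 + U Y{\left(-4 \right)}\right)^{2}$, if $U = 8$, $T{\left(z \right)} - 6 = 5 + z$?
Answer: $203401$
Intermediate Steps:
$T{\left(z \right)} = 11 + z$ ($T{\left(z \right)} = 6 + \left(5 + z\right) = 11 + z$)
$Y{\left(A \right)} = 14 A$ ($Y{\left(A \right)} = \left(11 + 3\right) A = 14 A$)
$\left(-3 + U Y{\left(-4 \right)}\right)^{2} = \left(-3 + 8 \cdot 14 \left(-4\right)\right)^{2} = \left(-3 + 8 \left(-56\right)\right)^{2} = \left(-3 - 448\right)^{2} = \left(-451\right)^{2} = 203401$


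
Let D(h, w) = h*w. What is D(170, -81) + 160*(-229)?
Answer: -50410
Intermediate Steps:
D(170, -81) + 160*(-229) = 170*(-81) + 160*(-229) = -13770 - 36640 = -50410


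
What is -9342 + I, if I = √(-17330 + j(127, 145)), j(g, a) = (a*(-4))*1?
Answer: -9342 + 3*I*√1990 ≈ -9342.0 + 133.83*I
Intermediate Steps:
j(g, a) = -4*a (j(g, a) = -4*a*1 = -4*a)
I = 3*I*√1990 (I = √(-17330 - 4*145) = √(-17330 - 580) = √(-17910) = 3*I*√1990 ≈ 133.83*I)
-9342 + I = -9342 + 3*I*√1990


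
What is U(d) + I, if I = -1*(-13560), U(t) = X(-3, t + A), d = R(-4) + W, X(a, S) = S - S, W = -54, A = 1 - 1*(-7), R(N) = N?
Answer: 13560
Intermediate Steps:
A = 8 (A = 1 + 7 = 8)
X(a, S) = 0
d = -58 (d = -4 - 54 = -58)
U(t) = 0
I = 13560
U(d) + I = 0 + 13560 = 13560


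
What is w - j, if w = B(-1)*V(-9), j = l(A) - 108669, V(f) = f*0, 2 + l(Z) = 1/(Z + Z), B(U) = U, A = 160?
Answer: 34774719/320 ≈ 1.0867e+5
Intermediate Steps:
l(Z) = -2 + 1/(2*Z) (l(Z) = -2 + 1/(Z + Z) = -2 + 1/(2*Z))
V(f) = 0
j = -34774719/320 (j = (-2 + (½)/160) - 108669 = (-2 + (½)*(1/160)) - 108669 = (-2 + 1/320) - 108669 = -639/320 - 108669 = -34774719/320 ≈ -1.0867e+5)
w = 0 (w = -1*0 = 0)
w - j = 0 - 1*(-34774719/320) = 0 + 34774719/320 = 34774719/320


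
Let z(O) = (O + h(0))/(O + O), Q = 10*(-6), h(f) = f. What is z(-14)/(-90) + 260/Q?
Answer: -781/180 ≈ -4.3389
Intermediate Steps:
Q = -60
z(O) = ½ (z(O) = (O + 0)/(O + O) = O/((2*O)) = O*(1/(2*O)) = ½)
z(-14)/(-90) + 260/Q = (½)/(-90) + 260/(-60) = (½)*(-1/90) + 260*(-1/60) = -1/180 - 13/3 = -781/180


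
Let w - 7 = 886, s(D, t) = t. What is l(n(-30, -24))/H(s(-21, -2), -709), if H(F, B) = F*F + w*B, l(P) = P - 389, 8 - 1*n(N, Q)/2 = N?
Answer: 313/633133 ≈ 0.00049437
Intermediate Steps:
n(N, Q) = 16 - 2*N
w = 893 (w = 7 + 886 = 893)
l(P) = -389 + P
H(F, B) = F**2 + 893*B (H(F, B) = F*F + 893*B = F**2 + 893*B)
l(n(-30, -24))/H(s(-21, -2), -709) = (-389 + (16 - 2*(-30)))/((-2)**2 + 893*(-709)) = (-389 + (16 + 60))/(4 - 633137) = (-389 + 76)/(-633133) = -313*(-1/633133) = 313/633133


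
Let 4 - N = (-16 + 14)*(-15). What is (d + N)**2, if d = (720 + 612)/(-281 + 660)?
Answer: 72624484/143641 ≈ 505.60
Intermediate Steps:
N = -26 (N = 4 - (-16 + 14)*(-15) = 4 - (-2)*(-15) = 4 - 1*30 = 4 - 30 = -26)
d = 1332/379 ≈ 3.5145
(d + N)**2 = (1332/379 - 26)**2 = (-8522/379)**2 = 72624484/143641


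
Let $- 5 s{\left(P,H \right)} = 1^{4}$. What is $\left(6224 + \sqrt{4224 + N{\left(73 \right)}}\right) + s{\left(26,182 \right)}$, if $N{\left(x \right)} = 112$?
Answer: $\frac{31119}{5} + 4 \sqrt{271} \approx 6289.6$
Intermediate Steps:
$s{\left(P,H \right)} = - \frac{1}{5}$ ($s{\left(P,H \right)} = - \frac{1^{4}}{5} = \left(- \frac{1}{5}\right) 1 = - \frac{1}{5}$)
$\left(6224 + \sqrt{4224 + N{\left(73 \right)}}\right) + s{\left(26,182 \right)} = \left(6224 + \sqrt{4224 + 112}\right) - \frac{1}{5} = \left(6224 + \sqrt{4336}\right) - \frac{1}{5} = \left(6224 + 4 \sqrt{271}\right) - \frac{1}{5} = \frac{31119}{5} + 4 \sqrt{271}$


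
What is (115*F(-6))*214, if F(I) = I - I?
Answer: 0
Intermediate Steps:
F(I) = 0
(115*F(-6))*214 = (115*0)*214 = 0*214 = 0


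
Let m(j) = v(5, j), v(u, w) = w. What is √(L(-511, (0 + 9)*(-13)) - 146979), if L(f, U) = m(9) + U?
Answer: 3*I*√16343 ≈ 383.52*I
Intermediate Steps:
m(j) = j
L(f, U) = 9 + U
√(L(-511, (0 + 9)*(-13)) - 146979) = √((9 + (0 + 9)*(-13)) - 146979) = √((9 + 9*(-13)) - 146979) = √((9 - 117) - 146979) = √(-108 - 146979) = √(-147087) = 3*I*√16343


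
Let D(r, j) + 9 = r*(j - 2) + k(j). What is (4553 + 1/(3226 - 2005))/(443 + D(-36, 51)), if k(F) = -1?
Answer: -5559214/1625151 ≈ -3.4207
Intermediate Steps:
D(r, j) = -10 + r*(-2 + j) (D(r, j) = -9 + (r*(j - 2) - 1) = -9 + (r*(-2 + j) - 1) = -9 + (-1 + r*(-2 + j)) = -10 + r*(-2 + j))
(4553 + 1/(3226 - 2005))/(443 + D(-36, 51)) = (4553 + 1/(3226 - 2005))/(443 + (-10 - 2*(-36) + 51*(-36))) = (4553 + 1/1221)/(443 + (-10 + 72 - 1836)) = (4553 + 1/1221)/(443 - 1774) = (5559214/1221)/(-1331) = (5559214/1221)*(-1/1331) = -5559214/1625151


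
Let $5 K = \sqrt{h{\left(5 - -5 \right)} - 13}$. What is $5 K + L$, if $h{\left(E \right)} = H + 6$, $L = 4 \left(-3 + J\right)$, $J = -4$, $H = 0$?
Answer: $-28 + i \sqrt{7} \approx -28.0 + 2.6458 i$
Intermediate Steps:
$L = -28$ ($L = 4 \left(-3 - 4\right) = 4 \left(-7\right) = -28$)
$h{\left(E \right)} = 6$ ($h{\left(E \right)} = 0 + 6 = 6$)
$K = \frac{i \sqrt{7}}{5}$ ($K = \frac{\sqrt{6 - 13}}{5} = \frac{\sqrt{-7}}{5} = \frac{i \sqrt{7}}{5} \approx 0.52915 i$)
$5 K + L = 5 \frac{i \sqrt{7}}{5} - 28 = i \sqrt{7} - 28 = -28 + i \sqrt{7}$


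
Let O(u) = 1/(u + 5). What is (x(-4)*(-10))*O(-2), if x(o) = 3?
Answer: -10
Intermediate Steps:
O(u) = 1/(5 + u)
(x(-4)*(-10))*O(-2) = (3*(-10))/(5 - 2) = -30/3 = -30*1/3 = -10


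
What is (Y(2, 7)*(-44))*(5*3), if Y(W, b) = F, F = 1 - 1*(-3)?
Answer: -2640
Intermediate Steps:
F = 4 (F = 1 + 3 = 4)
Y(W, b) = 4
(Y(2, 7)*(-44))*(5*3) = (4*(-44))*(5*3) = -176*15 = -2640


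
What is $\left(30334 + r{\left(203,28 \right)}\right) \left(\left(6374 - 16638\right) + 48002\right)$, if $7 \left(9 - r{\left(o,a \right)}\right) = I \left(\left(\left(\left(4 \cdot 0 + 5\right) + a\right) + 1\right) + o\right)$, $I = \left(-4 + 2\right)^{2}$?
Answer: $\frac{7979813314}{7} \approx 1.14 \cdot 10^{9}$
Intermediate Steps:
$I = 4$ ($I = \left(-2\right)^{2} = 4$)
$r{\left(o,a \right)} = \frac{39}{7} - \frac{4 a}{7} - \frac{4 o}{7}$ ($r{\left(o,a \right)} = 9 - \frac{4 \left(\left(\left(\left(4 \cdot 0 + 5\right) + a\right) + 1\right) + o\right)}{7} = 9 - \frac{4 \left(\left(\left(\left(0 + 5\right) + a\right) + 1\right) + o\right)}{7} = 9 - \frac{4 \left(\left(\left(5 + a\right) + 1\right) + o\right)}{7} = 9 - \frac{4 \left(\left(6 + a\right) + o\right)}{7} = 9 - \frac{4 \left(6 + a + o\right)}{7} = 9 - \frac{24 + 4 a + 4 o}{7} = 9 - \left(\frac{24}{7} + \frac{4 a}{7} + \frac{4 o}{7}\right) = \frac{39}{7} - \frac{4 a}{7} - \frac{4 o}{7}$)
$\left(30334 + r{\left(203,28 \right)}\right) \left(\left(6374 - 16638\right) + 48002\right) = \left(30334 - \frac{885}{7}\right) \left(\left(6374 - 16638\right) + 48002\right) = \left(30334 - \frac{885}{7}\right) \left(-10264 + 48002\right) = \left(30334 - \frac{885}{7}\right) 37738 = \frac{211453}{7} \cdot 37738 = \frac{7979813314}{7}$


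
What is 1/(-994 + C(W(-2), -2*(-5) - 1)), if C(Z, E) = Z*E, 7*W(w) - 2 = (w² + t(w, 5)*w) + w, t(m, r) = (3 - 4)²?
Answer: -7/6940 ≈ -0.0010086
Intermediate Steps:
t(m, r) = 1 (t(m, r) = (-1)² = 1)
W(w) = 2/7 + w²/7 + 2*w/7 (W(w) = 2/7 + ((w² + 1*w) + w)/7 = 2/7 + ((w² + w) + w)/7 = 2/7 + ((w + w²) + w)/7 = 2/7 + (w² + 2*w)/7 = 2/7 + (w²/7 + 2*w/7) = 2/7 + w²/7 + 2*w/7)
C(Z, E) = E*Z
1/(-994 + C(W(-2), -2*(-5) - 1)) = 1/(-994 + (-2*(-5) - 1)*(2/7 + (⅐)*(-2)² + (2/7)*(-2))) = 1/(-994 + (10 - 1)*(2/7 + (⅐)*4 - 4/7)) = 1/(-994 + 9*(2/7 + 4/7 - 4/7)) = 1/(-994 + 9*(2/7)) = 1/(-994 + 18/7) = 1/(-6940/7) = -7/6940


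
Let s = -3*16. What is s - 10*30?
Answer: -348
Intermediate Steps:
s = -48
s - 10*30 = -48 - 10*30 = -48 - 300 = -348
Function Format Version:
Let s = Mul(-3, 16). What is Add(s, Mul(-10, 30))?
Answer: -348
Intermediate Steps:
s = -48
Add(s, Mul(-10, 30)) = Add(-48, Mul(-10, 30)) = Add(-48, -300) = -348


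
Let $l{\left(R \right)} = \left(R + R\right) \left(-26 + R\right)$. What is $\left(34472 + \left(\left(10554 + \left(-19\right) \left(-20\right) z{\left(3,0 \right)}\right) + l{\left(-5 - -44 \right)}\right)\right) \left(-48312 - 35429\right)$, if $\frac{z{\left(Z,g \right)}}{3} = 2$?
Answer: $-4046365120$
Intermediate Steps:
$l{\left(R \right)} = 2 R \left(-26 + R\right)$
$z{\left(Z,g \right)} = 6$ ($z{\left(Z,g \right)} = 3 \cdot 2 = 6$)
$\left(34472 + \left(\left(10554 + \left(-19\right) \left(-20\right) z{\left(3,0 \right)}\right) + l{\left(-5 - -44 \right)}\right)\right) \left(-48312 - 35429\right) = \left(34472 + \left(\left(10554 + \left(-19\right) \left(-20\right) 6\right) + 2 \left(-5 - -44\right) \left(-26 - -39\right)\right)\right) \left(-48312 - 35429\right) = \left(34472 + \left(\left(10554 + 380 \cdot 6\right) + 2 \left(-5 + 44\right) \left(-26 + \left(-5 + 44\right)\right)\right)\right) \left(-83741\right) = \left(34472 + \left(\left(10554 + 2280\right) + 2 \cdot 39 \left(-26 + 39\right)\right)\right) \left(-83741\right) = \left(34472 + \left(12834 + 2 \cdot 39 \cdot 13\right)\right) \left(-83741\right) = \left(34472 + \left(12834 + 1014\right)\right) \left(-83741\right) = \left(34472 + 13848\right) \left(-83741\right) = 48320 \left(-83741\right) = -4046365120$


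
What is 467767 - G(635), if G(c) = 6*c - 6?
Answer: 463963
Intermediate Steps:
G(c) = -6 + 6*c
467767 - G(635) = 467767 - (-6 + 6*635) = 467767 - (-6 + 3810) = 467767 - 1*3804 = 467767 - 3804 = 463963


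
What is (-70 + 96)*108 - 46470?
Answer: -43662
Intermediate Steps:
(-70 + 96)*108 - 46470 = 26*108 - 46470 = 2808 - 46470 = -43662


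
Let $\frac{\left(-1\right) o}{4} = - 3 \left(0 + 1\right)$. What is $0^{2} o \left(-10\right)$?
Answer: $0$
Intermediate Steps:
$o = 12$ ($o = - 4 \left(- 3 \left(0 + 1\right)\right) = - 4 \left(\left(-3\right) 1\right) = \left(-4\right) \left(-3\right) = 12$)
$0^{2} o \left(-10\right) = 0^{2} \cdot 12 \left(-10\right) = 0 \cdot 12 \left(-10\right) = 0 \left(-10\right) = 0$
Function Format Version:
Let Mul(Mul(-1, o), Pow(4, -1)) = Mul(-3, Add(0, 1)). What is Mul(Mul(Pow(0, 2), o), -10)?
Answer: 0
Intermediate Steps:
o = 12 (o = Mul(-4, Mul(-3, Add(0, 1))) = Mul(-4, Mul(-3, 1)) = Mul(-4, -3) = 12)
Mul(Mul(Pow(0, 2), o), -10) = Mul(Mul(Pow(0, 2), 12), -10) = Mul(Mul(0, 12), -10) = Mul(0, -10) = 0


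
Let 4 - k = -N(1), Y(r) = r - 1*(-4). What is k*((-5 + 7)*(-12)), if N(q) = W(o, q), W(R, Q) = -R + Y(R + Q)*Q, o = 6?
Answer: -216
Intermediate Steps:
Y(r) = 4 + r (Y(r) = r + 4 = 4 + r)
W(R, Q) = -R + Q*(4 + Q + R) (W(R, Q) = -R + (4 + (R + Q))*Q = -R + (4 + (Q + R))*Q = -R + (4 + Q + R)*Q = -R + Q*(4 + Q + R))
N(q) = -6 + q*(10 + q) (N(q) = -1*6 + q*(4 + q + 6) = -6 + q*(10 + q))
k = 9 (k = 4 - (-1)*(-6 + 1*(10 + 1)) = 4 - (-1)*(-6 + 1*11) = 4 - (-1)*(-6 + 11) = 4 - (-1)*5 = 4 - 1*(-5) = 4 + 5 = 9)
k*((-5 + 7)*(-12)) = 9*((-5 + 7)*(-12)) = 9*(2*(-12)) = 9*(-24) = -216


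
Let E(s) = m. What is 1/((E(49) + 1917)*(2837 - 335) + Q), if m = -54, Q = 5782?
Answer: 1/4667008 ≈ 2.1427e-7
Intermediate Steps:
E(s) = -54
1/((E(49) + 1917)*(2837 - 335) + Q) = 1/((-54 + 1917)*(2837 - 335) + 5782) = 1/(1863*2502 + 5782) = 1/(4661226 + 5782) = 1/4667008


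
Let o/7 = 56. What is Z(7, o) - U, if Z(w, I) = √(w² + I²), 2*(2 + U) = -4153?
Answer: 4157/2 + 7*√3137 ≈ 2470.6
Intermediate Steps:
o = 392 (o = 7*56 = 392)
U = -4157/2 (U = -2 + (½)*(-4153) = -2 - 4153/2 = -4157/2 ≈ -2078.5)
Z(w, I) = √(I² + w²)
Z(7, o) - U = √(392² + 7²) - 1*(-4157/2) = √(153664 + 49) + 4157/2 = √153713 + 4157/2 = 7*√3137 + 4157/2 = 4157/2 + 7*√3137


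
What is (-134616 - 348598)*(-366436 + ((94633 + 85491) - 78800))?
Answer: 128105829968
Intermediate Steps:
(-134616 - 348598)*(-366436 + ((94633 + 85491) - 78800)) = -483214*(-366436 + (180124 - 78800)) = -483214*(-366436 + 101324) = -483214*(-265112) = 128105829968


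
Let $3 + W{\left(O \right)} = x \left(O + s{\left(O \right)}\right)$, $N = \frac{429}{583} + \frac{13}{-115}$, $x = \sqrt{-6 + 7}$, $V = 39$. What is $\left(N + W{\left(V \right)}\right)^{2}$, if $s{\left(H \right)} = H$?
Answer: $\frac{212448168241}{37149025} \approx 5718.8$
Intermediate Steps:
$x = 1$ ($x = \sqrt{1} = 1$)
$N = \frac{3796}{6095}$ ($N = 429 \cdot \frac{1}{583} + 13 \left(- \frac{1}{115}\right) = \frac{39}{53} - \frac{13}{115} = \frac{3796}{6095} \approx 0.62281$)
$W{\left(O \right)} = -3 + 2 O$ ($W{\left(O \right)} = -3 + 1 \left(O + O\right) = -3 + 1 \cdot 2 O = -3 + 2 O$)
$\left(N + W{\left(V \right)}\right)^{2} = \left(\frac{3796}{6095} + \left(-3 + 2 \cdot 39\right)\right)^{2} = \left(\frac{3796}{6095} + \left(-3 + 78\right)\right)^{2} = \left(\frac{3796}{6095} + 75\right)^{2} = \left(\frac{460921}{6095}\right)^{2} = \frac{212448168241}{37149025}$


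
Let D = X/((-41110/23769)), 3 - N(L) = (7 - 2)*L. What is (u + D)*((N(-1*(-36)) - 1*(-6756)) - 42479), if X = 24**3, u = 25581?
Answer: -2595757591860/4111 ≈ -6.3142e+8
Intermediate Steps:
N(L) = 3 - 5*L (N(L) = 3 - (7 - 2)*L = 3 - 5*L)
X = 13824
D = -164291328/20555 (D = 13824/((-41110/23769)) = 13824/((-41110*1/23769)) = 13824/(-41110/23769) = 13824*(-23769/41110) = -164291328/20555 ≈ -7992.8)
(u + D)*((N(-1*(-36)) - 1*(-6756)) - 42479) = (25581 - 164291328/20555)*(((3 - (-5)*(-36)) - 1*(-6756)) - 42479) = 361526127*(((3 - 5*36) + 6756) - 42479)/20555 = 361526127*(((3 - 180) + 6756) - 42479)/20555 = 361526127*((-177 + 6756) - 42479)/20555 = 361526127*(6579 - 42479)/20555 = (361526127/20555)*(-35900) = -2595757591860/4111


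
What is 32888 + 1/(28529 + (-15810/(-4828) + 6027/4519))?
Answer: 602177945750666/18309959411 ≈ 32888.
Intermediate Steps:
32888 + 1/(28529 + (-15810/(-4828) + 6027/4519)) = 32888 + 1/(28529 + (-15810*(-1/4828) + 6027*(1/4519))) = 32888 + 1/(28529 + (465/142 + 6027/4519)) = 32888 + 1/(28529 + 2957169/641698) = 32888 + 1/(18309959411/641698) = 32888 + 641698/18309959411 = 602177945750666/18309959411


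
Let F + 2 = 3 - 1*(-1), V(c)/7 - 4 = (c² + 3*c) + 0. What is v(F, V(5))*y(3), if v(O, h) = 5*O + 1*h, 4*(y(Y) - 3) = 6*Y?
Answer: 2385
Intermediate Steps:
V(c) = 28 + 7*c² + 21*c (V(c) = 28 + 7*((c² + 3*c) + 0) = 28 + 7*(c² + 3*c) = 28 + (7*c² + 21*c) = 28 + 7*c² + 21*c)
y(Y) = 3 + 3*Y/2 (y(Y) = 3 + (6*Y)/4 = 3 + 3*Y/2)
F = 2 (F = -2 + (3 - 1*(-1)) = -2 + (3 + 1) = -2 + 4 = 2)
v(O, h) = h + 5*O (v(O, h) = 5*O + h = h + 5*O)
v(F, V(5))*y(3) = ((28 + 7*5² + 21*5) + 5*2)*(3 + (3/2)*3) = ((28 + 7*25 + 105) + 10)*(3 + 9/2) = ((28 + 175 + 105) + 10)*(15/2) = (308 + 10)*(15/2) = 318*(15/2) = 2385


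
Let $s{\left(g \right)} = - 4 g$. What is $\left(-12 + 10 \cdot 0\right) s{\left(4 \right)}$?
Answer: $192$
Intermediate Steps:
$\left(-12 + 10 \cdot 0\right) s{\left(4 \right)} = \left(-12 + 10 \cdot 0\right) \left(\left(-4\right) 4\right) = \left(-12 + 0\right) \left(-16\right) = \left(-12\right) \left(-16\right) = 192$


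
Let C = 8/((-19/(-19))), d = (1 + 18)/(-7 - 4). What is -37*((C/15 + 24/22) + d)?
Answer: 629/165 ≈ 3.8121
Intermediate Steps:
d = -19/11 (d = 19/(-11) = 19*(-1/11) = -19/11 ≈ -1.7273)
C = 8 (C = 8/((-19*(-1/19))) = 8/1 = 8*1 = 8)
-37*((C/15 + 24/22) + d) = -37*((8/15 + 24/22) - 19/11) = -37*((8*(1/15) + 24*(1/22)) - 19/11) = -37*((8/15 + 12/11) - 19/11) = -37*(268/165 - 19/11) = -37*(-17/165) = 629/165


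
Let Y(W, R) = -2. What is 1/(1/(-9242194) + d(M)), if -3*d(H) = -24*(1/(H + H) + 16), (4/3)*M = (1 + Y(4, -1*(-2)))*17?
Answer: 471351894/60185167277 ≈ 0.0078317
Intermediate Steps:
M = -51/4 (M = 3*((1 - 2)*17)/4 = 3*(-1*17)/4 = (¾)*(-17) = -51/4 ≈ -12.750)
d(H) = 128 + 4/H (d(H) = -(-8)*(1/(H + H) + 16) = -(-8)*(1/(2*H) + 16) = -(-8)*(16 + 1/(2*H)) = -(-384 - 12/H)/3 = 128 + 4/H)
1/(1/(-9242194) + d(M)) = 1/(1/(-9242194) + (128 + 4/(-51/4))) = 1/(-1/9242194 + (128 + 4*(-4/51))) = 1/(-1/9242194 + (128 - 16/51)) = 1/(-1/9242194 + 6512/51) = 1/(60185167277/471351894) = 471351894/60185167277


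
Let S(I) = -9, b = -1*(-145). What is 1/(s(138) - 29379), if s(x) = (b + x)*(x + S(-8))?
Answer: 1/7128 ≈ 0.00014029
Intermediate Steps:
b = 145
s(x) = (-9 + x)*(145 + x) (s(x) = (145 + x)*(x - 9) = (145 + x)*(-9 + x) = (-9 + x)*(145 + x))
1/(s(138) - 29379) = 1/((-1305 + 138**2 + 136*138) - 29379) = 1/((-1305 + 19044 + 18768) - 29379) = 1/(36507 - 29379) = 1/7128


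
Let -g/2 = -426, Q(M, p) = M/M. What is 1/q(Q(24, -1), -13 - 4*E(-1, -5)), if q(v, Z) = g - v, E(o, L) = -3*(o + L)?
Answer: 1/851 ≈ 0.0011751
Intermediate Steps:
Q(M, p) = 1
E(o, L) = -3*L - 3*o (E(o, L) = -3*(L + o) = -3*L - 3*o)
g = 852 (g = -2*(-426) = 852)
q(v, Z) = 852 - v
1/q(Q(24, -1), -13 - 4*E(-1, -5)) = 1/(852 - 1*1) = 1/(852 - 1) = 1/851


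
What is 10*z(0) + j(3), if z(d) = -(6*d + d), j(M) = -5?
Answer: -5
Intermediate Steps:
z(d) = -7*d
10*z(0) + j(3) = 10*(-7*0) - 5 = 10*0 - 5 = 0 - 5 = -5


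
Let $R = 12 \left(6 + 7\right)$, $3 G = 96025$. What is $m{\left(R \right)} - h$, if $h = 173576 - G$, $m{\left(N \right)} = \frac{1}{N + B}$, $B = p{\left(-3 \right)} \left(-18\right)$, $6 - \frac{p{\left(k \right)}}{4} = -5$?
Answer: $- \frac{90037037}{636} \approx -1.4157 \cdot 10^{5}$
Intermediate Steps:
$G = \frac{96025}{3}$ ($G = \frac{1}{3} \cdot 96025 = \frac{96025}{3} \approx 32008.0$)
$p{\left(k \right)} = 44$ ($p{\left(k \right)} = 24 - -20 = 24 + 20 = 44$)
$B = -792$ ($B = 44 \left(-18\right) = -792$)
$R = 156$ ($R = 12 \cdot 13 = 156$)
$m{\left(N \right)} = \frac{1}{-792 + N}$ ($m{\left(N \right)} = \frac{1}{N - 792} = \frac{1}{-792 + N}$)
$h = \frac{424703}{3}$ ($h = 173576 - \frac{96025}{3} = \frac{424703}{3} \approx 1.4157 \cdot 10^{5}$)
$m{\left(R \right)} - h = \frac{1}{-792 + 156} - \frac{424703}{3} = \frac{1}{-636} - \frac{424703}{3} = - \frac{1}{636} - \frac{424703}{3} = - \frac{90037037}{636}$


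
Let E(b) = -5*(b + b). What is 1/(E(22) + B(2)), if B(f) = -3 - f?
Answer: -1/225 ≈ -0.0044444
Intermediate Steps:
E(b) = -10*b
1/(E(22) + B(2)) = 1/(-10*22 + (-3 - 1*2)) = 1/(-220 + (-3 - 2)) = 1/(-220 - 5) = 1/(-225) = -1/225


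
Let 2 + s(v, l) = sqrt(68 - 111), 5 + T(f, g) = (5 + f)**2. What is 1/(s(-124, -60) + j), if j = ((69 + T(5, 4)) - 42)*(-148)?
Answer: -18058/326091407 - I*sqrt(43)/326091407 ≈ -5.5377e-5 - 2.0109e-8*I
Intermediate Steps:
T(f, g) = -5 + (5 + f)**2
s(v, l) = -2 + I*sqrt(43) (s(v, l) = -2 + sqrt(68 - 111) = -2 + sqrt(-43) = -2 + I*sqrt(43))
j = -18056 (j = ((69 + (-5 + (5 + 5)**2)) - 42)*(-148) = ((69 + (-5 + 10**2)) - 42)*(-148) = ((69 + (-5 + 100)) - 42)*(-148) = ((69 + 95) - 42)*(-148) = (164 - 42)*(-148) = 122*(-148) = -18056)
1/(s(-124, -60) + j) = 1/((-2 + I*sqrt(43)) - 18056) = 1/(-18058 + I*sqrt(43))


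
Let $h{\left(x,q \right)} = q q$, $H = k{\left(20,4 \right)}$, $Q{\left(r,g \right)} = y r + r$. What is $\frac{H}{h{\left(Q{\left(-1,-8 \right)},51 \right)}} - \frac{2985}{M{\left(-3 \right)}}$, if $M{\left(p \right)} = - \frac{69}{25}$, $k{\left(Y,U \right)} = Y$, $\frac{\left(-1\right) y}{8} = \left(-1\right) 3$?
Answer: $\frac{64700335}{59823} \approx 1081.5$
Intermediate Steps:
$y = 24$ ($y = - 8 \left(\left(-1\right) 3\right) = \left(-8\right) \left(-3\right) = 24$)
$Q{\left(r,g \right)} = 25 r$ ($Q{\left(r,g \right)} = 24 r + r = 25 r$)
$M{\left(p \right)} = - \frac{69}{25}$ ($M{\left(p \right)} = \left(-69\right) \frac{1}{25} = - \frac{69}{25}$)
$H = 20$
$h{\left(x,q \right)} = q^{2}$
$\frac{H}{h{\left(Q{\left(-1,-8 \right)},51 \right)}} - \frac{2985}{M{\left(-3 \right)}} = \frac{20}{51^{2}} - \frac{2985}{- \frac{69}{25}} = \frac{20}{2601} - - \frac{24875}{23} = 20 \cdot \frac{1}{2601} + \frac{24875}{23} = \frac{20}{2601} + \frac{24875}{23} = \frac{64700335}{59823}$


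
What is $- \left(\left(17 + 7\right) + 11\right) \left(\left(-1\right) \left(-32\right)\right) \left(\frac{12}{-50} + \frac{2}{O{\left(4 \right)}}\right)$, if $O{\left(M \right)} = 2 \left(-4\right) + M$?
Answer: $\frac{4144}{5} \approx 828.8$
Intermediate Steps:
$O{\left(M \right)} = -8 + M$
$- \left(\left(17 + 7\right) + 11\right) \left(\left(-1\right) \left(-32\right)\right) \left(\frac{12}{-50} + \frac{2}{O{\left(4 \right)}}\right) = - \left(\left(17 + 7\right) + 11\right) \left(\left(-1\right) \left(-32\right)\right) \left(\frac{12}{-50} + \frac{2}{-8 + 4}\right) = - \left(24 + 11\right) 32 \left(12 \left(- \frac{1}{50}\right) + \frac{2}{-4}\right) = - 35 \cdot 32 \left(- \frac{6}{25} + 2 \left(- \frac{1}{4}\right)\right) = - 1120 \left(- \frac{6}{25} - \frac{1}{2}\right) = - \frac{1120 \left(-37\right)}{50} = \left(-1\right) \left(- \frac{4144}{5}\right) = \frac{4144}{5}$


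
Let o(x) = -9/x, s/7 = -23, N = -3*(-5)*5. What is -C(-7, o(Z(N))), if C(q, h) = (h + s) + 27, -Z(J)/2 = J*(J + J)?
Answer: 334999/2500 ≈ 134.00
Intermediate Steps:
N = 75 (N = 15*5 = 75)
Z(J) = -4*J² (Z(J) = -2*J*(J + J) = -2*J*2*J = -4*J²)
s = -161 (s = 7*(-23) = -161)
C(q, h) = -134 + h (C(q, h) = (h - 161) + 27 = (-161 + h) + 27 = -134 + h)
-C(-7, o(Z(N))) = -(-134 - 9/((-4*75²))) = -(-134 - 9/((-4*5625))) = -(-134 - 9/(-22500)) = -(-134 - 9*(-1/22500)) = -(-134 + 1/2500) = -1*(-334999/2500) = 334999/2500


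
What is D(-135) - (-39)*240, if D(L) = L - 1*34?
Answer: 9191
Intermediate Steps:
D(L) = -34 + L (D(L) = L - 34 = -34 + L)
D(-135) - (-39)*240 = (-34 - 135) - (-39)*240 = -169 - 1*(-9360) = -169 + 9360 = 9191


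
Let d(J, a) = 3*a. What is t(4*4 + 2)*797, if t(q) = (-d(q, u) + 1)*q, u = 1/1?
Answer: -28692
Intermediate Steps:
u = 1
t(q) = -2*q (t(q) = (-3 + 1)*q = -2*q)
t(4*4 + 2)*797 = -2*(4*4 + 2)*797 = -2*(16 + 2)*797 = -2*18*797 = -36*797 = -28692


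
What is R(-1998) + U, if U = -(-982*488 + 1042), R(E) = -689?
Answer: 477485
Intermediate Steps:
U = 478174 (U = -(-479216 + 1042) = -1*(-478174) = 478174)
R(-1998) + U = -689 + 478174 = 477485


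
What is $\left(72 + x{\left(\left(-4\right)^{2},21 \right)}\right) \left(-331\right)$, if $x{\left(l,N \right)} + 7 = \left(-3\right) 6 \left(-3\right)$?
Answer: $-39389$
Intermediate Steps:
$x{\left(l,N \right)} = 47$ ($x{\left(l,N \right)} = -7 + \left(-3\right) 6 \left(-3\right) = -7 - -54 = -7 + 54 = 47$)
$\left(72 + x{\left(\left(-4\right)^{2},21 \right)}\right) \left(-331\right) = \left(72 + 47\right) \left(-331\right) = 119 \left(-331\right) = -39389$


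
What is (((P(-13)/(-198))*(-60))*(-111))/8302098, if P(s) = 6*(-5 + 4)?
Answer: 370/15220513 ≈ 2.4309e-5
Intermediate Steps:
P(s) = -6 (P(s) = 6*(-1) = -6)
(((P(-13)/(-198))*(-60))*(-111))/8302098 = ((-6/(-198)*(-60))*(-111))/8302098 = ((-6*(-1/198)*(-60))*(-111))*(1/8302098) = (((1/33)*(-60))*(-111))*(1/8302098) = -20/11*(-111)*(1/8302098) = (2220/11)*(1/8302098) = 370/15220513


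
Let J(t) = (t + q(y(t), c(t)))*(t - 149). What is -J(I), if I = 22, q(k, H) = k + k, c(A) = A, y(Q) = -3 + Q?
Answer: 7620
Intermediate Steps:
q(k, H) = 2*k
J(t) = (-149 + t)*(-6 + 3*t) (J(t) = (t + 2*(-3 + t))*(t - 149) = (t + (-6 + 2*t))*(-149 + t) = (-6 + 3*t)*(-149 + t) = (-149 + t)*(-6 + 3*t))
-J(I) = -(894 - 453*22 + 3*22**2) = -(894 - 9966 + 3*484) = -(894 - 9966 + 1452) = -1*(-7620) = 7620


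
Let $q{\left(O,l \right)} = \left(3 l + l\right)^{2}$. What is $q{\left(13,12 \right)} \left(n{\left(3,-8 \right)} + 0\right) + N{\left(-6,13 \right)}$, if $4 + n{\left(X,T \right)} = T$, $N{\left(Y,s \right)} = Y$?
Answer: $-27654$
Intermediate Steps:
$n{\left(X,T \right)} = -4 + T$
$q{\left(O,l \right)} = 16 l^{2}$ ($q{\left(O,l \right)} = \left(4 l\right)^{2} = 16 l^{2}$)
$q{\left(13,12 \right)} \left(n{\left(3,-8 \right)} + 0\right) + N{\left(-6,13 \right)} = 16 \cdot 12^{2} \left(\left(-4 - 8\right) + 0\right) - 6 = 16 \cdot 144 \left(-12 + 0\right) - 6 = 2304 \left(-12\right) - 6 = -27648 - 6 = -27654$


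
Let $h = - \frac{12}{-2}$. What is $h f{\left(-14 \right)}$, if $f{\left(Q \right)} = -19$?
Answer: $-114$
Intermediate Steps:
$h = 6$ ($h = \left(-12\right) \left(- \frac{1}{2}\right) = 6$)
$h f{\left(-14 \right)} = 6 \left(-19\right) = -114$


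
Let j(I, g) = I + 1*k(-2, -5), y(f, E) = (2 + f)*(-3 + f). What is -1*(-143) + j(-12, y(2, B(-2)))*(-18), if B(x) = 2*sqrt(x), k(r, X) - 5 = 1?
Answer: 251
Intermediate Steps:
k(r, X) = 6 (k(r, X) = 5 + 1 = 6)
y(f, E) = (-3 + f)*(2 + f)
j(I, g) = 6 + I (j(I, g) = I + 1*6 = I + 6 = 6 + I)
-1*(-143) + j(-12, y(2, B(-2)))*(-18) = -1*(-143) + (6 - 12)*(-18) = 143 - 6*(-18) = 143 + 108 = 251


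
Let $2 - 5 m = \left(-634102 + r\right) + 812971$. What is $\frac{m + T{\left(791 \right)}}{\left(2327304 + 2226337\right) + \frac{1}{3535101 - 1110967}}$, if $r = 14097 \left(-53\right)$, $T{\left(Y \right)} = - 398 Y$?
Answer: $- \frac{116106322064}{2628246659975} \approx -0.044176$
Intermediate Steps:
$r = -747141$
$m = \frac{568274}{5}$ ($m = \frac{2}{5} - \frac{\left(-634102 - 747141\right) + 812971}{5} = \frac{2}{5} - \frac{-1381243 + 812971}{5} = \frac{2}{5} - - \frac{568272}{5} = \frac{2}{5} + \frac{568272}{5} = \frac{568274}{5} \approx 1.1365 \cdot 10^{5}$)
$\frac{m + T{\left(791 \right)}}{\left(2327304 + 2226337\right) + \frac{1}{3535101 - 1110967}} = \frac{\frac{568274}{5} - 314818}{\left(2327304 + 2226337\right) + \frac{1}{3535101 - 1110967}} = \frac{\frac{568274}{5} - 314818}{4553641 + \frac{1}{2424134}} = - \frac{1005816}{5 \left(4553641 + \frac{1}{2424134}\right)} = - \frac{1005816}{5 \cdot \frac{11038635971895}{2424134}} = \left(- \frac{1005816}{5}\right) \frac{2424134}{11038635971895} = - \frac{116106322064}{2628246659975}$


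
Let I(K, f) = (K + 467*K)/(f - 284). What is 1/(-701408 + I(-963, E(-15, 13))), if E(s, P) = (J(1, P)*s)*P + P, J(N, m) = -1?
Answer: -19/13214081 ≈ -1.4379e-6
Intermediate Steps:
E(s, P) = P - P*s (E(s, P) = (-s)*P + P = -P*s + P = P - P*s)
I(K, f) = 468*K/(-284 + f) (I(K, f) = (468*K)/(-284 + f) = 468*K/(-284 + f))
1/(-701408 + I(-963, E(-15, 13))) = 1/(-701408 + 468*(-963)/(-284 + 13*(1 - 1*(-15)))) = 1/(-701408 + 468*(-963)/(-284 + 13*(1 + 15))) = 1/(-701408 + 468*(-963)/(-284 + 13*16)) = 1/(-701408 + 468*(-963)/(-284 + 208)) = 1/(-701408 + 468*(-963)/(-76)) = 1/(-701408 + 468*(-963)*(-1/76)) = 1/(-701408 + 112671/19) = 1/(-13214081/19) = -19/13214081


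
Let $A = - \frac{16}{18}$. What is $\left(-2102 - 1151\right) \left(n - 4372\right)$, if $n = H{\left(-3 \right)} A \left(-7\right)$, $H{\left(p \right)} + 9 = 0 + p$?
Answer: $\frac{43395020}{3} \approx 1.4465 \cdot 10^{7}$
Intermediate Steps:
$A = - \frac{8}{9}$ ($A = \left(-16\right) \frac{1}{18} = - \frac{8}{9} \approx -0.88889$)
$H{\left(p \right)} = -9 + p$ ($H{\left(p \right)} = -9 + \left(0 + p\right) = -9 + p$)
$n = - \frac{224}{3}$ ($n = \left(-9 - 3\right) \left(- \frac{8}{9}\right) \left(-7\right) = \left(-12\right) \left(- \frac{8}{9}\right) \left(-7\right) = \frac{32}{3} \left(-7\right) = - \frac{224}{3} \approx -74.667$)
$\left(-2102 - 1151\right) \left(n - 4372\right) = \left(-2102 - 1151\right) \left(- \frac{224}{3} - 4372\right) = \left(-3253\right) \left(- \frac{13340}{3}\right) = \frac{43395020}{3}$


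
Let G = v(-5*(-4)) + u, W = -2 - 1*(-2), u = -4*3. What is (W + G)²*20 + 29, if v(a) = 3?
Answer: 1649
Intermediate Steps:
u = -12
W = 0 (W = -2 + 2 = 0)
G = -9 (G = 3 - 12 = -9)
(W + G)²*20 + 29 = (0 - 9)²*20 + 29 = (-9)²*20 + 29 = 81*20 + 29 = 1620 + 29 = 1649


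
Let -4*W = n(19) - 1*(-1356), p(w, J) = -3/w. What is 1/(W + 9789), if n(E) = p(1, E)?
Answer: 4/37803 ≈ 0.00010581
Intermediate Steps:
n(E) = -3 (n(E) = -3/1 = -3*1 = -3)
W = -1353/4 (W = -(-3 - 1*(-1356))/4 = -(-3 + 1356)/4 = -¼*1353 = -1353/4 ≈ -338.25)
1/(W + 9789) = 1/(-1353/4 + 9789) = 1/(37803/4) = 4/37803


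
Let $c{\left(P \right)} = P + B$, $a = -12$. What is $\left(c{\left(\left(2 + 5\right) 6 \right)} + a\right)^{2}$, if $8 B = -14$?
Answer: $\frac{12769}{16} \approx 798.06$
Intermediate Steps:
$B = - \frac{7}{4}$ ($B = \frac{1}{8} \left(-14\right) = - \frac{7}{4} \approx -1.75$)
$c{\left(P \right)} = - \frac{7}{4} + P$ ($c{\left(P \right)} = P - \frac{7}{4} = - \frac{7}{4} + P$)
$\left(c{\left(\left(2 + 5\right) 6 \right)} + a\right)^{2} = \left(\left(- \frac{7}{4} + \left(2 + 5\right) 6\right) - 12\right)^{2} = \left(\left(- \frac{7}{4} + 7 \cdot 6\right) - 12\right)^{2} = \left(\left(- \frac{7}{4} + 42\right) - 12\right)^{2} = \left(\frac{161}{4} - 12\right)^{2} = \left(\frac{113}{4}\right)^{2} = \frac{12769}{16}$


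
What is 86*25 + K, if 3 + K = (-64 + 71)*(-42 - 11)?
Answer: 1776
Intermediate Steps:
K = -374 (K = -3 + (-64 + 71)*(-42 - 11) = -3 + 7*(-53) = -3 - 371 = -374)
86*25 + K = 86*25 - 374 = 2150 - 374 = 1776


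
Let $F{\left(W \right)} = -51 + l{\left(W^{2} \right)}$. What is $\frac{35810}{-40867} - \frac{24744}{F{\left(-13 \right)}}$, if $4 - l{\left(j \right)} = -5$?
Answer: $\frac{168284838}{286069} \approx 588.27$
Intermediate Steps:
$l{\left(j \right)} = 9$ ($l{\left(j \right)} = 4 - -5 = 4 + 5 = 9$)
$F{\left(W \right)} = -42$ ($F{\left(W \right)} = -51 + 9 = -42$)
$\frac{35810}{-40867} - \frac{24744}{F{\left(-13 \right)}} = \frac{35810}{-40867} - \frac{24744}{-42} = 35810 \left(- \frac{1}{40867}\right) - - \frac{4124}{7} = - \frac{35810}{40867} + \frac{4124}{7} = \frac{168284838}{286069}$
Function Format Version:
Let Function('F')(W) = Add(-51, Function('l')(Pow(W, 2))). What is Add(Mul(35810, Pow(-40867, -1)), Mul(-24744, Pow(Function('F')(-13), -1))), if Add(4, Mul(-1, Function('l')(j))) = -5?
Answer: Rational(168284838, 286069) ≈ 588.27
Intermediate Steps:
Function('l')(j) = 9 (Function('l')(j) = Add(4, Mul(-1, -5)) = Add(4, 5) = 9)
Function('F')(W) = -42 (Function('F')(W) = Add(-51, 9) = -42)
Add(Mul(35810, Pow(-40867, -1)), Mul(-24744, Pow(Function('F')(-13), -1))) = Add(Mul(35810, Pow(-40867, -1)), Mul(-24744, Pow(-42, -1))) = Add(Mul(35810, Rational(-1, 40867)), Mul(-24744, Rational(-1, 42))) = Add(Rational(-35810, 40867), Rational(4124, 7)) = Rational(168284838, 286069)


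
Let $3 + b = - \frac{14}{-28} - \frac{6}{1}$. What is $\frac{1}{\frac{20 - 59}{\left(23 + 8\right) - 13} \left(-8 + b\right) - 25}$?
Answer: $\frac{4}{43} \approx 0.093023$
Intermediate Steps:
$b = - \frac{17}{2}$ ($b = -3 - \left(6 - \frac{1}{2}\right) = -3 - \frac{11}{2} = - \frac{17}{2} \approx -8.5$)
$\frac{1}{\frac{20 - 59}{\left(23 + 8\right) - 13} \left(-8 + b\right) - 25} = \frac{1}{\frac{20 - 59}{\left(23 + 8\right) - 13} \left(-8 - \frac{17}{2}\right) - 25} = \frac{1}{- \frac{39}{31 - 13} \left(- \frac{33}{2}\right) - 25} = \frac{1}{- \frac{39}{18} \left(- \frac{33}{2}\right) - 25} = \frac{1}{\left(-39\right) \frac{1}{18} \left(- \frac{33}{2}\right) - 25} = \frac{1}{\left(- \frac{13}{6}\right) \left(- \frac{33}{2}\right) - 25} = \frac{1}{\frac{143}{4} - 25} = \frac{1}{\frac{43}{4}} = \frac{4}{43}$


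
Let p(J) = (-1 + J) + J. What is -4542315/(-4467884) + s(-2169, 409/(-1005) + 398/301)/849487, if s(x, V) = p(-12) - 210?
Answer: 3857587589665/3795409375508 ≈ 1.0164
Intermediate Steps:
p(J) = -1 + 2*J
s(x, V) = -235 (s(x, V) = (-1 + 2*(-12)) - 210 = (-1 - 24) - 210 = -25 - 210 = -235)
-4542315/(-4467884) + s(-2169, 409/(-1005) + 398/301)/849487 = -4542315/(-4467884) - 235/849487 = -4542315*(-1/4467884) - 235*1/849487 = 4542315/4467884 - 235/849487 = 3857587589665/3795409375508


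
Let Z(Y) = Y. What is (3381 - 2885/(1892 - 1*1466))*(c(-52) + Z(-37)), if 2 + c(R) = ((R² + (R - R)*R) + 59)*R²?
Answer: 3579711573191/142 ≈ 2.5209e+10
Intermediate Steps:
c(R) = -2 + R²*(59 + R²) (c(R) = -2 + ((R² + (R - R)*R) + 59)*R² = -2 + ((R² + 0*R) + 59)*R² = -2 + ((R² + 0) + 59)*R² = -2 + (R² + 59)*R² = -2 + (59 + R²)*R² = -2 + R²*(59 + R²))
(3381 - 2885/(1892 - 1*1466))*(c(-52) + Z(-37)) = (3381 - 2885/(1892 - 1*1466))*((-2 + (-52)⁴ + 59*(-52)²) - 37) = (3381 - 2885/(1892 - 1466))*((-2 + 7311616 + 59*2704) - 37) = (3381 - 2885/426)*((-2 + 7311616 + 159536) - 37) = (3381 - 2885*1/426)*(7471150 - 37) = (3381 - 2885/426)*7471113 = (1437421/426)*7471113 = 3579711573191/142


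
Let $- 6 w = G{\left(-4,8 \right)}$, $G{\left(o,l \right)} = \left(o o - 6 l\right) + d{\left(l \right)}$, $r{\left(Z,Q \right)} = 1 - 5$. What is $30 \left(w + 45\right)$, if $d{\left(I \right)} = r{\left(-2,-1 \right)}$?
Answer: $1530$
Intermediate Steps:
$r{\left(Z,Q \right)} = -4$ ($r{\left(Z,Q \right)} = 1 - 5 = -4$)
$d{\left(I \right)} = -4$
$G{\left(o,l \right)} = -4 + o^{2} - 6 l$ ($G{\left(o,l \right)} = \left(o o - 6 l\right) - 4 = \left(o^{2} - 6 l\right) - 4 = -4 + o^{2} - 6 l$)
$w = 6$ ($w = - \frac{-4 + \left(-4\right)^{2} - 48}{6} = - \frac{-4 + 16 - 48}{6} = \left(- \frac{1}{6}\right) \left(-36\right) = 6$)
$30 \left(w + 45\right) = 30 \left(6 + 45\right) = 30 \cdot 51 = 1530$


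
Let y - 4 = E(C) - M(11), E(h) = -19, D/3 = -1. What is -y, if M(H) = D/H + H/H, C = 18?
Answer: 173/11 ≈ 15.727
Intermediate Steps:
D = -3 (D = 3*(-1) = -3)
M(H) = 1 - 3/H (M(H) = -3/H + H/H = -3/H + 1 = 1 - 3/H)
y = -173/11 (y = 4 + (-19 - (-3 + 11)/11) = 4 + (-19 - 8/11) = 4 - 217/11 = -173/11 ≈ -15.727)
-y = -1*(-173/11) = 173/11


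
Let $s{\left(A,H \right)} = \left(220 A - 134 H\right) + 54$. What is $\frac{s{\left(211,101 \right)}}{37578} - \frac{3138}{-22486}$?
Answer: $\frac{71550717}{70414909} \approx 1.0161$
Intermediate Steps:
$s{\left(A,H \right)} = 54 - 134 H + 220 A$ ($s{\left(A,H \right)} = \left(- 134 H + 220 A\right) + 54 = 54 - 134 H + 220 A$)
$\frac{s{\left(211,101 \right)}}{37578} - \frac{3138}{-22486} = \frac{54 - 13534 + 220 \cdot 211}{37578} - \frac{3138}{-22486} = \left(54 - 13534 + 46420\right) \frac{1}{37578} - - \frac{1569}{11243} = 32940 \cdot \frac{1}{37578} + \frac{1569}{11243} = \frac{5490}{6263} + \frac{1569}{11243} = \frac{71550717}{70414909}$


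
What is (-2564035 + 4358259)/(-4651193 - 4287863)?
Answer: -112139/558691 ≈ -0.20072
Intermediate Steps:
(-2564035 + 4358259)/(-4651193 - 4287863) = 1794224/(-8939056) = 1794224*(-1/8939056) = -112139/558691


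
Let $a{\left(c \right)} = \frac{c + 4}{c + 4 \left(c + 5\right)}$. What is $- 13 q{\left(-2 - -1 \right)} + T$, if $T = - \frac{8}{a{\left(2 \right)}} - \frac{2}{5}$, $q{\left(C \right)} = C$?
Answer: $- \frac{137}{5} \approx -27.4$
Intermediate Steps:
$a{\left(c \right)} = \frac{4 + c}{20 + 5 c}$ ($a{\left(c \right)} = \frac{4 + c}{c + 4 \left(5 + c\right)} = \frac{4 + c}{c + \left(20 + 4 c\right)} = \frac{4 + c}{20 + 5 c}$)
$T = - \frac{202}{5}$ ($T = - 8 \frac{1}{\frac{1}{5}} - \frac{2}{5} = \left(-8\right) 5 - \frac{2}{5} = -40 - \frac{2}{5} = - \frac{202}{5} \approx -40.4$)
$- 13 q{\left(-2 - -1 \right)} + T = - 13 \left(-2 - -1\right) - \frac{202}{5} = - 13 \left(-2 + 1\right) - \frac{202}{5} = \left(-13\right) \left(-1\right) - \frac{202}{5} = 13 - \frac{202}{5} = - \frac{137}{5}$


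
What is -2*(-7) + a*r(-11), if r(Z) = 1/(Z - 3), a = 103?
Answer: 93/14 ≈ 6.6429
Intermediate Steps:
r(Z) = 1/(-3 + Z)
-2*(-7) + a*r(-11) = -2*(-7) + 103/(-3 - 11) = 14 + 103/(-14) = 14 + 103*(-1/14) = 14 - 103/14 = 93/14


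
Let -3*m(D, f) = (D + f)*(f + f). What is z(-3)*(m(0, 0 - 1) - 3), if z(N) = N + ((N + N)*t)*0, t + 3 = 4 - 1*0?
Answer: 11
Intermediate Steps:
t = 1 (t = -3 + (4 - 1*0) = -3 + (4 + 0) = -3 + 4 = 1)
m(D, f) = -2*f*(D + f)/3 (m(D, f) = -(D + f)*(f + f)/3 = -(D + f)*2*f/3 = -2*f*(D + f)/3)
z(N) = N (z(N) = N + ((N + N)*1)*0 = N + ((2*N)*1)*0 = N + (2*N)*0 = N + 0 = N)
z(-3)*(m(0, 0 - 1) - 3) = -3*(-2*(0 - 1)*(0 + (0 - 1))/3 - 3) = -3*(-⅔*(-1)*(0 - 1) - 3) = -3*(-⅔*(-1)*(-1) - 3) = -3*(-⅔ - 3) = -3*(-11/3) = 11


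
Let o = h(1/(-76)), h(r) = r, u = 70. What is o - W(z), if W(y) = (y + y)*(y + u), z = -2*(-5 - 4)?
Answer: -240769/76 ≈ -3168.0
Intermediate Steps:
z = 18 (z = -2*(-9) = 18)
o = -1/76 (o = 1/(-76) = -1/76 ≈ -0.013158)
W(y) = 2*y*(70 + y) (W(y) = (y + y)*(y + 70) = (2*y)*(70 + y) = 2*y*(70 + y))
o - W(z) = -1/76 - 2*18*(70 + 18) = -1/76 - 2*18*88 = -1/76 - 1*3168 = -1/76 - 3168 = -240769/76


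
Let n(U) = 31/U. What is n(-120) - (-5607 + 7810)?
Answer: -264391/120 ≈ -2203.3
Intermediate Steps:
n(-120) - (-5607 + 7810) = 31/(-120) - (-5607 + 7810) = 31*(-1/120) - 1*2203 = -31/120 - 2203 = -264391/120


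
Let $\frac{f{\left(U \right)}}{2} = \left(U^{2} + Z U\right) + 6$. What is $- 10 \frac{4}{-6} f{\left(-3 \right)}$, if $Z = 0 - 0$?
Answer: $200$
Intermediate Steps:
$Z = 0$ ($Z = 0 + 0 = 0$)
$f{\left(U \right)} = 12 + 2 U^{2}$ ($f{\left(U \right)} = 2 \left(\left(U^{2} + 0 U\right) + 6\right) = 2 \left(\left(U^{2} + 0\right) + 6\right) = 2 \left(U^{2} + 6\right) = 2 \left(6 + U^{2}\right) = 12 + 2 U^{2}$)
$- 10 \frac{4}{-6} f{\left(-3 \right)} = - 10 \frac{4}{-6} \left(12 + 2 \left(-3\right)^{2}\right) = - 10 \cdot 4 \left(- \frac{1}{6}\right) \left(12 + 2 \cdot 9\right) = \left(-10\right) \left(- \frac{2}{3}\right) \left(12 + 18\right) = \frac{20}{3} \cdot 30 = 200$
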